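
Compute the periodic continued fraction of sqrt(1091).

Write x_i = (sqrt(1091) + m_i)/d_i with (m_0, d_0) = (0, 1). a_0 = floor(sqrt(1091)) = 33, since 33^2 = 1089 <= 1091 < 1156 = 34^2.
Iterate m_{i+1} = d_i*a_i - m_i, d_{i+1} = (1091 - m_{i+1}^2)/d_i, a_{i+1} = floor((a_0 + m_{i+1})/d_{i+1}):
  m_1 = 1*33 - 0 = 33, d_1 = (1091 - 33^2)/1 = 2/1 = 2, a_1 = floor((33 + 33)/2) = 33.
  m_2 = 2*33 - 33 = 33, d_2 = (1091 - 33^2)/2 = 2/2 = 1, a_2 = floor((33 + 33)/1) = 66.
  m_3 = 1*66 - 33 = 33, d_3 = (1091 - 33^2)/1 = 2/1 = 2: (m_3, d_3) = (m_1, d_1) = (33, 2), so from here the quotients repeat a_1, a_2; the period length is 2.
Hence the expansion of sqrt(1091) is a_0 = 33 followed by the repeating block 33, 66 (period 2).

[33; (33, 66)]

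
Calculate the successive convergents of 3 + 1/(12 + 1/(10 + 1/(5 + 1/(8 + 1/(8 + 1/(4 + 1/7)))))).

3/1, 37/12, 373/121, 1902/617, 15589/5057, 126614/41073, 522045/169349, 3780929/1226516

Using the convergent recurrence p_i = a_i*p_{i-1} + p_{i-2}, q_i = a_i*q_{i-1} + q_{i-2} with p_{-2}=0, p_{-1}=1, q_{-2}=1, q_{-1}=0:
  i=0: a_0=3, p_0 = 3*1 + 0 = 3, q_0 = 3*0 + 1 = 1.
  i=1: a_1=12, p_1 = 12*3 + 1 = 37, q_1 = 12*1 + 0 = 12.
  i=2: a_2=10, p_2 = 10*37 + 3 = 373, q_2 = 10*12 + 1 = 121.
  i=3: a_3=5, p_3 = 5*373 + 37 = 1902, q_3 = 5*121 + 12 = 617.
  i=4: a_4=8, p_4 = 8*1902 + 373 = 15589, q_4 = 8*617 + 121 = 5057.
  i=5: a_5=8, p_5 = 8*15589 + 1902 = 126614, q_5 = 8*5057 + 617 = 41073.
  i=6: a_6=4, p_6 = 4*126614 + 15589 = 522045, q_6 = 4*41073 + 5057 = 169349.
  i=7: a_7=7, p_7 = 7*522045 + 126614 = 3780929, q_7 = 7*169349 + 41073 = 1226516.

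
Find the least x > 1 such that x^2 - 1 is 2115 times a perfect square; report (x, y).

(x, y) = (46, 1)

First expand sqrt(2115) as a continued fraction. With x_i = (sqrt(2115) + m_i)/d_i and (m_0, d_0) = (0, 1): a_0 = floor(sqrt(2115)) = 45, since 45^2 = 2025 <= 2115 < 2116 = 46^2.
Iterate m_{i+1} = d_i*a_i - m_i, d_{i+1} = (2115 - m_{i+1}^2)/d_i, a_{i+1} = floor((a_0 + m_{i+1})/d_{i+1}):
  m_1 = 1*45 - 0 = 45, d_1 = (2115 - 45^2)/1 = 90/1 = 90, a_1 = floor((45 + 45)/90) = 1.
  m_2 = 90*1 - 45 = 45, d_2 = (2115 - 45^2)/90 = 90/90 = 1, a_2 = floor((45 + 45)/1) = 90.
  m_3 = 1*90 - 45 = 45, d_3 = (2115 - 45^2)/1 = 90/1 = 90: (m_3, d_3) = (m_1, d_1) = (45, 90), so from here the quotients repeat a_1, a_2; the period length is 2.
So sqrt(2115) = [45; (1, 90)] with period length k = 2.
k is even, so the fundamental solution of x^2 - 2115y^2 = 1 is (p_{k-1}, q_{k-1}) = (p_1, q_1); compute convergents through index 1.
Convergents (p_i = a_i*p_{i-1} + p_{i-2}, q_i = a_i*q_{i-1} + q_{i-2} with p_{-2}=0, p_{-1}=1, q_{-2}=1, q_{-1}=0):
  i=0: a_0=45, p_0 = 45*1 + 0 = 45, q_0 = 45*0 + 1 = 1.
  i=1: a_1=1, p_1 = 1*45 + 1 = 46, q_1 = 1*1 + 0 = 1.
Check: 46^2 - 2115*1^2 = 2116 - 2115 = 1, so (x, y) = (46, 1) solves the equation, and by the theorem it is the least positive solution.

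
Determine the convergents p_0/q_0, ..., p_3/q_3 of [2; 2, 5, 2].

Using the convergent recurrence p_i = a_i*p_{i-1} + p_{i-2}, q_i = a_i*q_{i-1} + q_{i-2} with p_{-2}=0, p_{-1}=1, q_{-2}=1, q_{-1}=0:
  i=0: a_0=2, p_0 = 2*1 + 0 = 2, q_0 = 2*0 + 1 = 1.
  i=1: a_1=2, p_1 = 2*2 + 1 = 5, q_1 = 2*1 + 0 = 2.
  i=2: a_2=5, p_2 = 5*5 + 2 = 27, q_2 = 5*2 + 1 = 11.
  i=3: a_3=2, p_3 = 2*27 + 5 = 59, q_3 = 2*11 + 2 = 24.

2/1, 5/2, 27/11, 59/24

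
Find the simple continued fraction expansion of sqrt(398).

[19; (1, 18, 1, 38)]

Write x_i = (sqrt(398) + m_i)/d_i with (m_0, d_0) = (0, 1). a_0 = floor(sqrt(398)) = 19, since 19^2 = 361 <= 398 < 400 = 20^2.
Iterate m_{i+1} = d_i*a_i - m_i, d_{i+1} = (398 - m_{i+1}^2)/d_i, a_{i+1} = floor((a_0 + m_{i+1})/d_{i+1}):
  m_1 = 1*19 - 0 = 19, d_1 = (398 - 19^2)/1 = 37/1 = 37, a_1 = floor((19 + 19)/37) = 1.
  m_2 = 37*1 - 19 = 18, d_2 = (398 - 18^2)/37 = 74/37 = 2, a_2 = floor((19 + 18)/2) = 18.
  m_3 = 2*18 - 18 = 18, d_3 = (398 - 18^2)/2 = 74/2 = 37, a_3 = floor((19 + 18)/37) = 1.
  m_4 = 37*1 - 18 = 19, d_4 = (398 - 19^2)/37 = 37/37 = 1, a_4 = floor((19 + 19)/1) = 38.
  m_5 = 1*38 - 19 = 19, d_5 = (398 - 19^2)/1 = 37/1 = 37: (m_5, d_5) = (m_1, d_1) = (19, 37), so from here the quotients repeat a_1, ..., a_4; the period length is 4.
Hence the expansion of sqrt(398) is a_0 = 19 followed by the repeating block 1, 18, 1, 38 (period 4).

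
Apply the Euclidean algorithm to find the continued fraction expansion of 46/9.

Run the Euclidean algorithm on 46 and 9; the successive quotients are the partial quotients a_0, a_1, ... (each step inverts the fractional part left over by the previous one):
  46 = 5*9 + 1, so a_0 = 5.
  9 = 9*1 + 0, so a_1 = 9.
The remainder reaches 0 after 2 divisions, so the expansion has 2 partial quotients, read off in order.

[5; 9]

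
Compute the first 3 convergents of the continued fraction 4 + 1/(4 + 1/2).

Using the convergent recurrence p_i = a_i*p_{i-1} + p_{i-2}, q_i = a_i*q_{i-1} + q_{i-2} with p_{-2}=0, p_{-1}=1, q_{-2}=1, q_{-1}=0:
  i=0: a_0=4, p_0 = 4*1 + 0 = 4, q_0 = 4*0 + 1 = 1.
  i=1: a_1=4, p_1 = 4*4 + 1 = 17, q_1 = 4*1 + 0 = 4.
  i=2: a_2=2, p_2 = 2*17 + 4 = 38, q_2 = 2*4 + 1 = 9.

4/1, 17/4, 38/9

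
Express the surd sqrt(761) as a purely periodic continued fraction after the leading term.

Write x_i = (sqrt(761) + m_i)/d_i with (m_0, d_0) = (0, 1). a_0 = floor(sqrt(761)) = 27, since 27^2 = 729 <= 761 < 784 = 28^2.
Iterate m_{i+1} = d_i*a_i - m_i, d_{i+1} = (761 - m_{i+1}^2)/d_i, a_{i+1} = floor((a_0 + m_{i+1})/d_{i+1}):
  m_1 = 1*27 - 0 = 27, d_1 = (761 - 27^2)/1 = 32/1 = 32, a_1 = floor((27 + 27)/32) = 1.
  m_2 = 32*1 - 27 = 5, d_2 = (761 - 5^2)/32 = 736/32 = 23, a_2 = floor((27 + 5)/23) = 1.
  m_3 = 23*1 - 5 = 18, d_3 = (761 - 18^2)/23 = 437/23 = 19, a_3 = floor((27 + 18)/19) = 2.
  m_4 = 19*2 - 18 = 20, d_4 = (761 - 20^2)/19 = 361/19 = 19, a_4 = floor((27 + 20)/19) = 2.
  m_5 = 19*2 - 20 = 18, d_5 = (761 - 18^2)/19 = 437/19 = 23, a_5 = floor((27 + 18)/23) = 1.
  m_6 = 23*1 - 18 = 5, d_6 = (761 - 5^2)/23 = 736/23 = 32, a_6 = floor((27 + 5)/32) = 1.
  m_7 = 32*1 - 5 = 27, d_7 = (761 - 27^2)/32 = 32/32 = 1, a_7 = floor((27 + 27)/1) = 54.
  m_8 = 1*54 - 27 = 27, d_8 = (761 - 27^2)/1 = 32/1 = 32: (m_8, d_8) = (m_1, d_1) = (27, 32), so from here the quotients repeat a_1, ..., a_7; the period length is 7.
Hence the expansion of sqrt(761) is a_0 = 27 followed by the repeating block 1, 1, 2, 2, 1, 1, 54 (period 7).

[27; (1, 1, 2, 2, 1, 1, 54)]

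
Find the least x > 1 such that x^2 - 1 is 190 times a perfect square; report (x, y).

(x, y) = (52021, 3774)

First expand sqrt(190) as a continued fraction. With x_i = (sqrt(190) + m_i)/d_i and (m_0, d_0) = (0, 1): a_0 = floor(sqrt(190)) = 13, since 13^2 = 169 <= 190 < 196 = 14^2.
Iterate m_{i+1} = d_i*a_i - m_i, d_{i+1} = (190 - m_{i+1}^2)/d_i, a_{i+1} = floor((a_0 + m_{i+1})/d_{i+1}):
  m_1 = 1*13 - 0 = 13, d_1 = (190 - 13^2)/1 = 21/1 = 21, a_1 = floor((13 + 13)/21) = 1.
  m_2 = 21*1 - 13 = 8, d_2 = (190 - 8^2)/21 = 126/21 = 6, a_2 = floor((13 + 8)/6) = 3.
  m_3 = 6*3 - 8 = 10, d_3 = (190 - 10^2)/6 = 90/6 = 15, a_3 = floor((13 + 10)/15) = 1.
  m_4 = 15*1 - 10 = 5, d_4 = (190 - 5^2)/15 = 165/15 = 11, a_4 = floor((13 + 5)/11) = 1.
  m_5 = 11*1 - 5 = 6, d_5 = (190 - 6^2)/11 = 154/11 = 14, a_5 = floor((13 + 6)/14) = 1.
  m_6 = 14*1 - 6 = 8, d_6 = (190 - 8^2)/14 = 126/14 = 9, a_6 = floor((13 + 8)/9) = 2.
  m_7 = 9*2 - 8 = 10, d_7 = (190 - 10^2)/9 = 90/9 = 10, a_7 = floor((13 + 10)/10) = 2.
  m_8 = 10*2 - 10 = 10, d_8 = (190 - 10^2)/10 = 90/10 = 9, a_8 = floor((13 + 10)/9) = 2.
  m_9 = 9*2 - 10 = 8, d_9 = (190 - 8^2)/9 = 126/9 = 14, a_9 = floor((13 + 8)/14) = 1.
  m_10 = 14*1 - 8 = 6, d_10 = (190 - 6^2)/14 = 154/14 = 11, a_10 = floor((13 + 6)/11) = 1.
  m_11 = 11*1 - 6 = 5, d_11 = (190 - 5^2)/11 = 165/11 = 15, a_11 = floor((13 + 5)/15) = 1.
  m_12 = 15*1 - 5 = 10, d_12 = (190 - 10^2)/15 = 90/15 = 6, a_12 = floor((13 + 10)/6) = 3.
  m_13 = 6*3 - 10 = 8, d_13 = (190 - 8^2)/6 = 126/6 = 21, a_13 = floor((13 + 8)/21) = 1.
  m_14 = 21*1 - 8 = 13, d_14 = (190 - 13^2)/21 = 21/21 = 1, a_14 = floor((13 + 13)/1) = 26.
  m_15 = 1*26 - 13 = 13, d_15 = (190 - 13^2)/1 = 21/1 = 21: (m_15, d_15) = (m_1, d_1) = (13, 21), so from here the quotients repeat a_1, ..., a_14; the period length is 14.
So sqrt(190) = [13; (1, 3, 1, 1, 1, 2, 2, 2, 1, 1, 1, 3, 1, 26)] with period length k = 14.
k is even, so the fundamental solution of x^2 - 190y^2 = 1 is (p_{k-1}, q_{k-1}) = (p_13, q_13); compute convergents through index 13.
Convergents (p_i = a_i*p_{i-1} + p_{i-2}, q_i = a_i*q_{i-1} + q_{i-2} with p_{-2}=0, p_{-1}=1, q_{-2}=1, q_{-1}=0):
  i=0: a_0=13, p_0 = 13*1 + 0 = 13, q_0 = 13*0 + 1 = 1.
  i=1: a_1=1, p_1 = 1*13 + 1 = 14, q_1 = 1*1 + 0 = 1.
  i=2: a_2=3, p_2 = 3*14 + 13 = 55, q_2 = 3*1 + 1 = 4.
  i=3: a_3=1, p_3 = 1*55 + 14 = 69, q_3 = 1*4 + 1 = 5.
  i=4: a_4=1, p_4 = 1*69 + 55 = 124, q_4 = 1*5 + 4 = 9.
  i=5: a_5=1, p_5 = 1*124 + 69 = 193, q_5 = 1*9 + 5 = 14.
  i=6: a_6=2, p_6 = 2*193 + 124 = 510, q_6 = 2*14 + 9 = 37.
  i=7: a_7=2, p_7 = 2*510 + 193 = 1213, q_7 = 2*37 + 14 = 88.
  i=8: a_8=2, p_8 = 2*1213 + 510 = 2936, q_8 = 2*88 + 37 = 213.
  i=9: a_9=1, p_9 = 1*2936 + 1213 = 4149, q_9 = 1*213 + 88 = 301.
  i=10: a_10=1, p_10 = 1*4149 + 2936 = 7085, q_10 = 1*301 + 213 = 514.
  i=11: a_11=1, p_11 = 1*7085 + 4149 = 11234, q_11 = 1*514 + 301 = 815.
  i=12: a_12=3, p_12 = 3*11234 + 7085 = 40787, q_12 = 3*815 + 514 = 2959.
  i=13: a_13=1, p_13 = 1*40787 + 11234 = 52021, q_13 = 1*2959 + 815 = 3774.
Check: 52021^2 - 190*3774^2 = 2706184441 - 2706184440 = 1, so (x, y) = (52021, 3774) solves the equation, and by the theorem it is the least positive solution.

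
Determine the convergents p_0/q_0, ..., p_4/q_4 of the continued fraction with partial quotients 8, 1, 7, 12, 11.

8/1, 9/1, 71/8, 861/97, 9542/1075

Using the convergent recurrence p_i = a_i*p_{i-1} + p_{i-2}, q_i = a_i*q_{i-1} + q_{i-2} with p_{-2}=0, p_{-1}=1, q_{-2}=1, q_{-1}=0:
  i=0: a_0=8, p_0 = 8*1 + 0 = 8, q_0 = 8*0 + 1 = 1.
  i=1: a_1=1, p_1 = 1*8 + 1 = 9, q_1 = 1*1 + 0 = 1.
  i=2: a_2=7, p_2 = 7*9 + 8 = 71, q_2 = 7*1 + 1 = 8.
  i=3: a_3=12, p_3 = 12*71 + 9 = 861, q_3 = 12*8 + 1 = 97.
  i=4: a_4=11, p_4 = 11*861 + 71 = 9542, q_4 = 11*97 + 8 = 1075.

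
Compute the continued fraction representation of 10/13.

[0; 1, 3, 3]

Run the Euclidean algorithm on 10 and 13; the successive quotients are the partial quotients a_0, a_1, ... (each step inverts the fractional part left over by the previous one):
  10 = 0*13 + 10, so a_0 = 0.
  13 = 1*10 + 3, so a_1 = 1.
  10 = 3*3 + 1, so a_2 = 3.
  3 = 3*1 + 0, so a_3 = 3.
The remainder reaches 0 after 4 divisions, so the expansion has 4 partial quotients, read off in order.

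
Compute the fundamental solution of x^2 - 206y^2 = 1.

First expand sqrt(206) as a continued fraction. With x_i = (sqrt(206) + m_i)/d_i and (m_0, d_0) = (0, 1): a_0 = floor(sqrt(206)) = 14, since 14^2 = 196 <= 206 < 225 = 15^2.
Iterate m_{i+1} = d_i*a_i - m_i, d_{i+1} = (206 - m_{i+1}^2)/d_i, a_{i+1} = floor((a_0 + m_{i+1})/d_{i+1}):
  m_1 = 1*14 - 0 = 14, d_1 = (206 - 14^2)/1 = 10/1 = 10, a_1 = floor((14 + 14)/10) = 2.
  m_2 = 10*2 - 14 = 6, d_2 = (206 - 6^2)/10 = 170/10 = 17, a_2 = floor((14 + 6)/17) = 1.
  m_3 = 17*1 - 6 = 11, d_3 = (206 - 11^2)/17 = 85/17 = 5, a_3 = floor((14 + 11)/5) = 5.
  m_4 = 5*5 - 11 = 14, d_4 = (206 - 14^2)/5 = 10/5 = 2, a_4 = floor((14 + 14)/2) = 14.
  m_5 = 2*14 - 14 = 14, d_5 = (206 - 14^2)/2 = 10/2 = 5, a_5 = floor((14 + 14)/5) = 5.
  m_6 = 5*5 - 14 = 11, d_6 = (206 - 11^2)/5 = 85/5 = 17, a_6 = floor((14 + 11)/17) = 1.
  m_7 = 17*1 - 11 = 6, d_7 = (206 - 6^2)/17 = 170/17 = 10, a_7 = floor((14 + 6)/10) = 2.
  m_8 = 10*2 - 6 = 14, d_8 = (206 - 14^2)/10 = 10/10 = 1, a_8 = floor((14 + 14)/1) = 28.
  m_9 = 1*28 - 14 = 14, d_9 = (206 - 14^2)/1 = 10/1 = 10: (m_9, d_9) = (m_1, d_1) = (14, 10), so from here the quotients repeat a_1, ..., a_8; the period length is 8.
So sqrt(206) = [14; (2, 1, 5, 14, 5, 1, 2, 28)] with period length k = 8.
k is even, so the fundamental solution of x^2 - 206y^2 = 1 is (p_{k-1}, q_{k-1}) = (p_7, q_7); compute convergents through index 7.
Convergents (p_i = a_i*p_{i-1} + p_{i-2}, q_i = a_i*q_{i-1} + q_{i-2} with p_{-2}=0, p_{-1}=1, q_{-2}=1, q_{-1}=0):
  i=0: a_0=14, p_0 = 14*1 + 0 = 14, q_0 = 14*0 + 1 = 1.
  i=1: a_1=2, p_1 = 2*14 + 1 = 29, q_1 = 2*1 + 0 = 2.
  i=2: a_2=1, p_2 = 1*29 + 14 = 43, q_2 = 1*2 + 1 = 3.
  i=3: a_3=5, p_3 = 5*43 + 29 = 244, q_3 = 5*3 + 2 = 17.
  i=4: a_4=14, p_4 = 14*244 + 43 = 3459, q_4 = 14*17 + 3 = 241.
  i=5: a_5=5, p_5 = 5*3459 + 244 = 17539, q_5 = 5*241 + 17 = 1222.
  i=6: a_6=1, p_6 = 1*17539 + 3459 = 20998, q_6 = 1*1222 + 241 = 1463.
  i=7: a_7=2, p_7 = 2*20998 + 17539 = 59535, q_7 = 2*1463 + 1222 = 4148.
Check: 59535^2 - 206*4148^2 = 3544416225 - 3544416224 = 1, so (x, y) = (59535, 4148) solves the equation, and by the theorem it is the least positive solution.

(x, y) = (59535, 4148)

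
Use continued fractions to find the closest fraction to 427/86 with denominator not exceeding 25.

Expand x = 427/86 as a continued fraction with the Euclidean algorithm:
  427 = 4*86 + 83, so a_0 = 4.
  86 = 1*83 + 3, so a_1 = 1.
  83 = 27*3 + 2, so a_2 = 27.
  3 = 1*2 + 1, so a_3 = 1.
  2 = 2*1 + 0, so a_4 = 2.
so x = [4; 1, 27, 1, 2].
Convergents (p_i = a_i*p_{i-1} + p_{i-2}, q_i = a_i*q_{i-1} + q_{i-2} with p_{-2}=0, p_{-1}=1, q_{-2}=1, q_{-1}=0), until the denominator exceeds 25:
  i=0: a_0=4, p_0 = 4*1 + 0 = 4, q_0 = 4*0 + 1 = 1.
  i=1: a_1=1, p_1 = 1*4 + 1 = 5, q_1 = 1*1 + 0 = 1.
  i=2: a_2=27, p_2 = 27*5 + 4 = 139, q_2 = 27*1 + 1 = 28.
q_2 = 28 > 25, so the last convergent with denominator <= 25 is p_1/q_1 = 5/1.
The closest fraction with denominator <= 25 is either p_1/q_1 or the intermediate fraction (k*p_1 + p_0)/(k*q_1 + q_0) with the largest k >= 1 whose denominator stays <= 25; these approach x as k grows, and every other convergent or intermediate fraction in range is farther away.
Largest k: floor((25 - q_0)/q_1) = floor((25 - 1)/1) = 24.
That gives (24*5 + 4)/(24*1 + 1) = 124/25.
Compare the errors: |x - 5/1| = |427*1 - 5*86|/(86*1) = 3/86, and |x - 124/25| = |427*25 - 124*86|/(86*25) = 11/2150.
Cross-multiplying, 11*86 = 946 < 6450 = 3*2150, so 11/2150 is smaller: the intermediate fraction 124/25 is closer to x than 5/1.

124/25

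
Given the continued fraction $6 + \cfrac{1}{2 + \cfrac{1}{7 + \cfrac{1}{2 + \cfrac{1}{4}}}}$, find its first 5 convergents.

6/1, 13/2, 97/15, 207/32, 925/143

Using the convergent recurrence p_i = a_i*p_{i-1} + p_{i-2}, q_i = a_i*q_{i-1} + q_{i-2} with p_{-2}=0, p_{-1}=1, q_{-2}=1, q_{-1}=0:
  i=0: a_0=6, p_0 = 6*1 + 0 = 6, q_0 = 6*0 + 1 = 1.
  i=1: a_1=2, p_1 = 2*6 + 1 = 13, q_1 = 2*1 + 0 = 2.
  i=2: a_2=7, p_2 = 7*13 + 6 = 97, q_2 = 7*2 + 1 = 15.
  i=3: a_3=2, p_3 = 2*97 + 13 = 207, q_3 = 2*15 + 2 = 32.
  i=4: a_4=4, p_4 = 4*207 + 97 = 925, q_4 = 4*32 + 15 = 143.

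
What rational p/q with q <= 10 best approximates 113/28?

Expand x = 113/28 as a continued fraction with the Euclidean algorithm:
  113 = 4*28 + 1, so a_0 = 4.
  28 = 28*1 + 0, so a_1 = 28.
so x = [4; 28].
Convergents (p_i = a_i*p_{i-1} + p_{i-2}, q_i = a_i*q_{i-1} + q_{i-2} with p_{-2}=0, p_{-1}=1, q_{-2}=1, q_{-1}=0), until the denominator exceeds 10:
  i=0: a_0=4, p_0 = 4*1 + 0 = 4, q_0 = 4*0 + 1 = 1.
  i=1: a_1=28, p_1 = 28*4 + 1 = 113, q_1 = 28*1 + 0 = 28.
q_1 = 28 > 10, so the last convergent with denominator <= 10 is p_0/q_0 = 4/1.
The closest fraction with denominator <= 10 is either p_0/q_0 or the intermediate fraction (k*p_0 + p_{-1})/(k*q_0 + q_{-1}) with the largest k >= 1 whose denominator stays <= 10; these approach x as k grows, and every other convergent or intermediate fraction in range is farther away.
Largest k: floor((10 - q_{-1})/q_0) = floor((10 - 0)/1) = 10 (using the seeds p_{-1} = 1, q_{-1} = 0).
That gives (10*4 + 1)/(10*1 + 0) = 41/10.
Compare the errors: |x - 4/1| = |113*1 - 4*28|/(28*1) = 1/28, and |x - 41/10| = |113*10 - 41*28|/(28*10) = 18/280.
Cross-multiplying, 1*280 = 280 < 504 = 18*28, so 1/28 is smaller: the convergent 4/1 is closer to x than 41/10.

4/1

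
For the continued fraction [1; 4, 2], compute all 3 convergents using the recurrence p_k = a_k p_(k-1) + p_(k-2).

Using the convergent recurrence p_i = a_i*p_{i-1} + p_{i-2}, q_i = a_i*q_{i-1} + q_{i-2} with p_{-2}=0, p_{-1}=1, q_{-2}=1, q_{-1}=0:
  i=0: a_0=1, p_0 = 1*1 + 0 = 1, q_0 = 1*0 + 1 = 1.
  i=1: a_1=4, p_1 = 4*1 + 1 = 5, q_1 = 4*1 + 0 = 4.
  i=2: a_2=2, p_2 = 2*5 + 1 = 11, q_2 = 2*4 + 1 = 9.

1/1, 5/4, 11/9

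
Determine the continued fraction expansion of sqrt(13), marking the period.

Write x_i = (sqrt(13) + m_i)/d_i with (m_0, d_0) = (0, 1). a_0 = floor(sqrt(13)) = 3, since 3^2 = 9 <= 13 < 16 = 4^2.
Iterate m_{i+1} = d_i*a_i - m_i, d_{i+1} = (13 - m_{i+1}^2)/d_i, a_{i+1} = floor((a_0 + m_{i+1})/d_{i+1}):
  m_1 = 1*3 - 0 = 3, d_1 = (13 - 3^2)/1 = 4/1 = 4, a_1 = floor((3 + 3)/4) = 1.
  m_2 = 4*1 - 3 = 1, d_2 = (13 - 1^2)/4 = 12/4 = 3, a_2 = floor((3 + 1)/3) = 1.
  m_3 = 3*1 - 1 = 2, d_3 = (13 - 2^2)/3 = 9/3 = 3, a_3 = floor((3 + 2)/3) = 1.
  m_4 = 3*1 - 2 = 1, d_4 = (13 - 1^2)/3 = 12/3 = 4, a_4 = floor((3 + 1)/4) = 1.
  m_5 = 4*1 - 1 = 3, d_5 = (13 - 3^2)/4 = 4/4 = 1, a_5 = floor((3 + 3)/1) = 6.
  m_6 = 1*6 - 3 = 3, d_6 = (13 - 3^2)/1 = 4/1 = 4: (m_6, d_6) = (m_1, d_1) = (3, 4), so from here the quotients repeat a_1, ..., a_5; the period length is 5.
Hence the expansion of sqrt(13) is a_0 = 3 followed by the repeating block 1, 1, 1, 1, 6 (period 5).

[3; (1, 1, 1, 1, 6)]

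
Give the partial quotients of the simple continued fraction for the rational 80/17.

Run the Euclidean algorithm on 80 and 17; the successive quotients are the partial quotients a_0, a_1, ... (each step inverts the fractional part left over by the previous one):
  80 = 4*17 + 12, so a_0 = 4.
  17 = 1*12 + 5, so a_1 = 1.
  12 = 2*5 + 2, so a_2 = 2.
  5 = 2*2 + 1, so a_3 = 2.
  2 = 2*1 + 0, so a_4 = 2.
The remainder reaches 0 after 5 divisions, so the expansion has 5 partial quotients, read off in order.

[4; 1, 2, 2, 2]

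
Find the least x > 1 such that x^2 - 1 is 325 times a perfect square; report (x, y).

(x, y) = (649, 36)

First expand sqrt(325) as a continued fraction. With x_i = (sqrt(325) + m_i)/d_i and (m_0, d_0) = (0, 1): a_0 = floor(sqrt(325)) = 18, since 18^2 = 324 <= 325 < 361 = 19^2.
Iterate m_{i+1} = d_i*a_i - m_i, d_{i+1} = (325 - m_{i+1}^2)/d_i, a_{i+1} = floor((a_0 + m_{i+1})/d_{i+1}):
  m_1 = 1*18 - 0 = 18, d_1 = (325 - 18^2)/1 = 1/1 = 1, a_1 = floor((18 + 18)/1) = 36.
  m_2 = 1*36 - 18 = 18, d_2 = (325 - 18^2)/1 = 1/1 = 1: (m_2, d_2) = (m_1, d_1) = (18, 1), so from here the quotient a_1 repeats; the period length is 1.
So sqrt(325) = [18; (36)] with period length k = 1.
k is odd, so (p_{k-1}, q_{k-1}) only solves x^2 - 325y^2 = -1 and the fundamental solution of x^2 - 325y^2 = 1 is (p_{2k-1}, q_{2k-1}) = (p_1, q_1); compute convergents through index 1, running through the period twice.
Convergents (p_i = a_i*p_{i-1} + p_{i-2}, q_i = a_i*q_{i-1} + q_{i-2} with p_{-2}=0, p_{-1}=1, q_{-2}=1, q_{-1}=0):
  i=0: a_0=18, p_0 = 18*1 + 0 = 18, q_0 = 18*0 + 1 = 1.
  i=1: a_1=36, p_1 = 36*18 + 1 = 649, q_1 = 36*1 + 0 = 36.
Indeed p_0^2 - 325*q_0^2 = 324 - 325 = -1, not +1.
Check: 649^2 - 325*36^2 = 421201 - 421200 = 1, so (x, y) = (649, 36) solves the equation, and by the theorem it is the least positive solution.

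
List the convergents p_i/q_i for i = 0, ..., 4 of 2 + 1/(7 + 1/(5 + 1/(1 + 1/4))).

2/1, 15/7, 77/36, 92/43, 445/208

Using the convergent recurrence p_i = a_i*p_{i-1} + p_{i-2}, q_i = a_i*q_{i-1} + q_{i-2} with p_{-2}=0, p_{-1}=1, q_{-2}=1, q_{-1}=0:
  i=0: a_0=2, p_0 = 2*1 + 0 = 2, q_0 = 2*0 + 1 = 1.
  i=1: a_1=7, p_1 = 7*2 + 1 = 15, q_1 = 7*1 + 0 = 7.
  i=2: a_2=5, p_2 = 5*15 + 2 = 77, q_2 = 5*7 + 1 = 36.
  i=3: a_3=1, p_3 = 1*77 + 15 = 92, q_3 = 1*36 + 7 = 43.
  i=4: a_4=4, p_4 = 4*92 + 77 = 445, q_4 = 4*43 + 36 = 208.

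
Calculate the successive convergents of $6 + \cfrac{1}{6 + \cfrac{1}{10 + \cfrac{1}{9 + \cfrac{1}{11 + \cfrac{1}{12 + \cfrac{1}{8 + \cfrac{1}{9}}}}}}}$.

Using the convergent recurrence p_i = a_i*p_{i-1} + p_{i-2}, q_i = a_i*q_{i-1} + q_{i-2} with p_{-2}=0, p_{-1}=1, q_{-2}=1, q_{-1}=0:
  i=0: a_0=6, p_0 = 6*1 + 0 = 6, q_0 = 6*0 + 1 = 1.
  i=1: a_1=6, p_1 = 6*6 + 1 = 37, q_1 = 6*1 + 0 = 6.
  i=2: a_2=10, p_2 = 10*37 + 6 = 376, q_2 = 10*6 + 1 = 61.
  i=3: a_3=9, p_3 = 9*376 + 37 = 3421, q_3 = 9*61 + 6 = 555.
  i=4: a_4=11, p_4 = 11*3421 + 376 = 38007, q_4 = 11*555 + 61 = 6166.
  i=5: a_5=12, p_5 = 12*38007 + 3421 = 459505, q_5 = 12*6166 + 555 = 74547.
  i=6: a_6=8, p_6 = 8*459505 + 38007 = 3714047, q_6 = 8*74547 + 6166 = 602542.
  i=7: a_7=9, p_7 = 9*3714047 + 459505 = 33885928, q_7 = 9*602542 + 74547 = 5497425.

6/1, 37/6, 376/61, 3421/555, 38007/6166, 459505/74547, 3714047/602542, 33885928/5497425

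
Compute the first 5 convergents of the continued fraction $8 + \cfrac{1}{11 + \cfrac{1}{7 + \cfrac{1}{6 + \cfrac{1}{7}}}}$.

8/1, 89/11, 631/78, 3875/479, 27756/3431

Using the convergent recurrence p_i = a_i*p_{i-1} + p_{i-2}, q_i = a_i*q_{i-1} + q_{i-2} with p_{-2}=0, p_{-1}=1, q_{-2}=1, q_{-1}=0:
  i=0: a_0=8, p_0 = 8*1 + 0 = 8, q_0 = 8*0 + 1 = 1.
  i=1: a_1=11, p_1 = 11*8 + 1 = 89, q_1 = 11*1 + 0 = 11.
  i=2: a_2=7, p_2 = 7*89 + 8 = 631, q_2 = 7*11 + 1 = 78.
  i=3: a_3=6, p_3 = 6*631 + 89 = 3875, q_3 = 6*78 + 11 = 479.
  i=4: a_4=7, p_4 = 7*3875 + 631 = 27756, q_4 = 7*479 + 78 = 3431.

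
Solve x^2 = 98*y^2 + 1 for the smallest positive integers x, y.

First expand sqrt(98) as a continued fraction. With x_i = (sqrt(98) + m_i)/d_i and (m_0, d_0) = (0, 1): a_0 = floor(sqrt(98)) = 9, since 9^2 = 81 <= 98 < 100 = 10^2.
Iterate m_{i+1} = d_i*a_i - m_i, d_{i+1} = (98 - m_{i+1}^2)/d_i, a_{i+1} = floor((a_0 + m_{i+1})/d_{i+1}):
  m_1 = 1*9 - 0 = 9, d_1 = (98 - 9^2)/1 = 17/1 = 17, a_1 = floor((9 + 9)/17) = 1.
  m_2 = 17*1 - 9 = 8, d_2 = (98 - 8^2)/17 = 34/17 = 2, a_2 = floor((9 + 8)/2) = 8.
  m_3 = 2*8 - 8 = 8, d_3 = (98 - 8^2)/2 = 34/2 = 17, a_3 = floor((9 + 8)/17) = 1.
  m_4 = 17*1 - 8 = 9, d_4 = (98 - 9^2)/17 = 17/17 = 1, a_4 = floor((9 + 9)/1) = 18.
  m_5 = 1*18 - 9 = 9, d_5 = (98 - 9^2)/1 = 17/1 = 17: (m_5, d_5) = (m_1, d_1) = (9, 17), so from here the quotients repeat a_1, ..., a_4; the period length is 4.
So sqrt(98) = [9; (1, 8, 1, 18)] with period length k = 4.
k is even, so the fundamental solution of x^2 - 98y^2 = 1 is (p_{k-1}, q_{k-1}) = (p_3, q_3); compute convergents through index 3.
Convergents (p_i = a_i*p_{i-1} + p_{i-2}, q_i = a_i*q_{i-1} + q_{i-2} with p_{-2}=0, p_{-1}=1, q_{-2}=1, q_{-1}=0):
  i=0: a_0=9, p_0 = 9*1 + 0 = 9, q_0 = 9*0 + 1 = 1.
  i=1: a_1=1, p_1 = 1*9 + 1 = 10, q_1 = 1*1 + 0 = 1.
  i=2: a_2=8, p_2 = 8*10 + 9 = 89, q_2 = 8*1 + 1 = 9.
  i=3: a_3=1, p_3 = 1*89 + 10 = 99, q_3 = 1*9 + 1 = 10.
Check: 99^2 - 98*10^2 = 9801 - 9800 = 1, so (x, y) = (99, 10) solves the equation, and by the theorem it is the least positive solution.

(x, y) = (99, 10)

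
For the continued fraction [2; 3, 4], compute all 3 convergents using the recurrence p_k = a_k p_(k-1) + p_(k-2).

Using the convergent recurrence p_i = a_i*p_{i-1} + p_{i-2}, q_i = a_i*q_{i-1} + q_{i-2} with p_{-2}=0, p_{-1}=1, q_{-2}=1, q_{-1}=0:
  i=0: a_0=2, p_0 = 2*1 + 0 = 2, q_0 = 2*0 + 1 = 1.
  i=1: a_1=3, p_1 = 3*2 + 1 = 7, q_1 = 3*1 + 0 = 3.
  i=2: a_2=4, p_2 = 4*7 + 2 = 30, q_2 = 4*3 + 1 = 13.

2/1, 7/3, 30/13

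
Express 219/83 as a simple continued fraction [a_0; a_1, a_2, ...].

Run the Euclidean algorithm on 219 and 83; the successive quotients are the partial quotients a_0, a_1, ... (each step inverts the fractional part left over by the previous one):
  219 = 2*83 + 53, so a_0 = 2.
  83 = 1*53 + 30, so a_1 = 1.
  53 = 1*30 + 23, so a_2 = 1.
  30 = 1*23 + 7, so a_3 = 1.
  23 = 3*7 + 2, so a_4 = 3.
  7 = 3*2 + 1, so a_5 = 3.
  2 = 2*1 + 0, so a_6 = 2.
The remainder reaches 0 after 7 divisions, so the expansion has 7 partial quotients, read off in order.

[2; 1, 1, 1, 3, 3, 2]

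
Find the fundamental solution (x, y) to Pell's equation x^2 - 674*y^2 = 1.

First expand sqrt(674) as a continued fraction. With x_i = (sqrt(674) + m_i)/d_i and (m_0, d_0) = (0, 1): a_0 = floor(sqrt(674)) = 25, since 25^2 = 625 <= 674 < 676 = 26^2.
Iterate m_{i+1} = d_i*a_i - m_i, d_{i+1} = (674 - m_{i+1}^2)/d_i, a_{i+1} = floor((a_0 + m_{i+1})/d_{i+1}):
  m_1 = 1*25 - 0 = 25, d_1 = (674 - 25^2)/1 = 49/1 = 49, a_1 = floor((25 + 25)/49) = 1.
  m_2 = 49*1 - 25 = 24, d_2 = (674 - 24^2)/49 = 98/49 = 2, a_2 = floor((25 + 24)/2) = 24.
  m_3 = 2*24 - 24 = 24, d_3 = (674 - 24^2)/2 = 98/2 = 49, a_3 = floor((25 + 24)/49) = 1.
  m_4 = 49*1 - 24 = 25, d_4 = (674 - 25^2)/49 = 49/49 = 1, a_4 = floor((25 + 25)/1) = 50.
  m_5 = 1*50 - 25 = 25, d_5 = (674 - 25^2)/1 = 49/1 = 49: (m_5, d_5) = (m_1, d_1) = (25, 49), so from here the quotients repeat a_1, ..., a_4; the period length is 4.
So sqrt(674) = [25; (1, 24, 1, 50)] with period length k = 4.
k is even, so the fundamental solution of x^2 - 674y^2 = 1 is (p_{k-1}, q_{k-1}) = (p_3, q_3); compute convergents through index 3.
Convergents (p_i = a_i*p_{i-1} + p_{i-2}, q_i = a_i*q_{i-1} + q_{i-2} with p_{-2}=0, p_{-1}=1, q_{-2}=1, q_{-1}=0):
  i=0: a_0=25, p_0 = 25*1 + 0 = 25, q_0 = 25*0 + 1 = 1.
  i=1: a_1=1, p_1 = 1*25 + 1 = 26, q_1 = 1*1 + 0 = 1.
  i=2: a_2=24, p_2 = 24*26 + 25 = 649, q_2 = 24*1 + 1 = 25.
  i=3: a_3=1, p_3 = 1*649 + 26 = 675, q_3 = 1*25 + 1 = 26.
Check: 675^2 - 674*26^2 = 455625 - 455624 = 1, so (x, y) = (675, 26) solves the equation, and by the theorem it is the least positive solution.

(x, y) = (675, 26)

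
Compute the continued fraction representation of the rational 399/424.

[0; 1, 15, 1, 24]

Run the Euclidean algorithm on 399 and 424; the successive quotients are the partial quotients a_0, a_1, ... (each step inverts the fractional part left over by the previous one):
  399 = 0*424 + 399, so a_0 = 0.
  424 = 1*399 + 25, so a_1 = 1.
  399 = 15*25 + 24, so a_2 = 15.
  25 = 1*24 + 1, so a_3 = 1.
  24 = 24*1 + 0, so a_4 = 24.
The remainder reaches 0 after 5 divisions, so the expansion has 5 partial quotients, read off in order.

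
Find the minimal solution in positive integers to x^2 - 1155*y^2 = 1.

(x, y) = (34, 1)

First expand sqrt(1155) as a continued fraction. With x_i = (sqrt(1155) + m_i)/d_i and (m_0, d_0) = (0, 1): a_0 = floor(sqrt(1155)) = 33, since 33^2 = 1089 <= 1155 < 1156 = 34^2.
Iterate m_{i+1} = d_i*a_i - m_i, d_{i+1} = (1155 - m_{i+1}^2)/d_i, a_{i+1} = floor((a_0 + m_{i+1})/d_{i+1}):
  m_1 = 1*33 - 0 = 33, d_1 = (1155 - 33^2)/1 = 66/1 = 66, a_1 = floor((33 + 33)/66) = 1.
  m_2 = 66*1 - 33 = 33, d_2 = (1155 - 33^2)/66 = 66/66 = 1, a_2 = floor((33 + 33)/1) = 66.
  m_3 = 1*66 - 33 = 33, d_3 = (1155 - 33^2)/1 = 66/1 = 66: (m_3, d_3) = (m_1, d_1) = (33, 66), so from here the quotients repeat a_1, a_2; the period length is 2.
So sqrt(1155) = [33; (1, 66)] with period length k = 2.
k is even, so the fundamental solution of x^2 - 1155y^2 = 1 is (p_{k-1}, q_{k-1}) = (p_1, q_1); compute convergents through index 1.
Convergents (p_i = a_i*p_{i-1} + p_{i-2}, q_i = a_i*q_{i-1} + q_{i-2} with p_{-2}=0, p_{-1}=1, q_{-2}=1, q_{-1}=0):
  i=0: a_0=33, p_0 = 33*1 + 0 = 33, q_0 = 33*0 + 1 = 1.
  i=1: a_1=1, p_1 = 1*33 + 1 = 34, q_1 = 1*1 + 0 = 1.
Check: 34^2 - 1155*1^2 = 1156 - 1155 = 1, so (x, y) = (34, 1) solves the equation, and by the theorem it is the least positive solution.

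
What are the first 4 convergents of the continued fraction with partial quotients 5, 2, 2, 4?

5/1, 11/2, 27/5, 119/22

Using the convergent recurrence p_i = a_i*p_{i-1} + p_{i-2}, q_i = a_i*q_{i-1} + q_{i-2} with p_{-2}=0, p_{-1}=1, q_{-2}=1, q_{-1}=0:
  i=0: a_0=5, p_0 = 5*1 + 0 = 5, q_0 = 5*0 + 1 = 1.
  i=1: a_1=2, p_1 = 2*5 + 1 = 11, q_1 = 2*1 + 0 = 2.
  i=2: a_2=2, p_2 = 2*11 + 5 = 27, q_2 = 2*2 + 1 = 5.
  i=3: a_3=4, p_3 = 4*27 + 11 = 119, q_3 = 4*5 + 2 = 22.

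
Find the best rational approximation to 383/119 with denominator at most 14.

Expand x = 383/119 as a continued fraction with the Euclidean algorithm:
  383 = 3*119 + 26, so a_0 = 3.
  119 = 4*26 + 15, so a_1 = 4.
  26 = 1*15 + 11, so a_2 = 1.
  15 = 1*11 + 4, so a_3 = 1.
  11 = 2*4 + 3, so a_4 = 2.
  4 = 1*3 + 1, so a_5 = 1.
  3 = 3*1 + 0, so a_6 = 3.
so x = [3; 4, 1, 1, 2, 1, 3].
Convergents (p_i = a_i*p_{i-1} + p_{i-2}, q_i = a_i*q_{i-1} + q_{i-2} with p_{-2}=0, p_{-1}=1, q_{-2}=1, q_{-1}=0), until the denominator exceeds 14:
  i=0: a_0=3, p_0 = 3*1 + 0 = 3, q_0 = 3*0 + 1 = 1.
  i=1: a_1=4, p_1 = 4*3 + 1 = 13, q_1 = 4*1 + 0 = 4.
  i=2: a_2=1, p_2 = 1*13 + 3 = 16, q_2 = 1*4 + 1 = 5.
  i=3: a_3=1, p_3 = 1*16 + 13 = 29, q_3 = 1*5 + 4 = 9.
  i=4: a_4=2, p_4 = 2*29 + 16 = 74, q_4 = 2*9 + 5 = 23.
q_4 = 23 > 14, so the last convergent with denominator <= 14 is p_3/q_3 = 29/9.
The closest fraction with denominator <= 14 is either p_3/q_3 or the intermediate fraction (k*p_3 + p_2)/(k*q_3 + q_2) with the largest k >= 1 whose denominator stays <= 14; these approach x as k grows, and every other convergent or intermediate fraction in range is farther away.
Largest k: floor((14 - q_2)/q_3) = floor((14 - 5)/9) = 1.
That gives (1*29 + 16)/(1*9 + 5) = 45/14.
Compare the errors: |x - 29/9| = |383*9 - 29*119|/(119*9) = 4/1071, and |x - 45/14| = |383*14 - 45*119|/(119*14) = 7/1666.
Cross-multiplying, 4*1666 = 6664 < 7497 = 7*1071, so 4/1071 is smaller: the convergent 29/9 is closer to x than 45/14.

29/9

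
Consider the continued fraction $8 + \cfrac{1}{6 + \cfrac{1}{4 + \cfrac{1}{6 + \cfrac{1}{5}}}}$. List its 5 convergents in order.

Using the convergent recurrence p_i = a_i*p_{i-1} + p_{i-2}, q_i = a_i*q_{i-1} + q_{i-2} with p_{-2}=0, p_{-1}=1, q_{-2}=1, q_{-1}=0:
  i=0: a_0=8, p_0 = 8*1 + 0 = 8, q_0 = 8*0 + 1 = 1.
  i=1: a_1=6, p_1 = 6*8 + 1 = 49, q_1 = 6*1 + 0 = 6.
  i=2: a_2=4, p_2 = 4*49 + 8 = 204, q_2 = 4*6 + 1 = 25.
  i=3: a_3=6, p_3 = 6*204 + 49 = 1273, q_3 = 6*25 + 6 = 156.
  i=4: a_4=5, p_4 = 5*1273 + 204 = 6569, q_4 = 5*156 + 25 = 805.

8/1, 49/6, 204/25, 1273/156, 6569/805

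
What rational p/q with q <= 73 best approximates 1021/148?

Expand x = 1021/148 as a continued fraction with the Euclidean algorithm:
  1021 = 6*148 + 133, so a_0 = 6.
  148 = 1*133 + 15, so a_1 = 1.
  133 = 8*15 + 13, so a_2 = 8.
  15 = 1*13 + 2, so a_3 = 1.
  13 = 6*2 + 1, so a_4 = 6.
  2 = 2*1 + 0, so a_5 = 2.
so x = [6; 1, 8, 1, 6, 2].
Convergents (p_i = a_i*p_{i-1} + p_{i-2}, q_i = a_i*q_{i-1} + q_{i-2} with p_{-2}=0, p_{-1}=1, q_{-2}=1, q_{-1}=0), until the denominator exceeds 73:
  i=0: a_0=6, p_0 = 6*1 + 0 = 6, q_0 = 6*0 + 1 = 1.
  i=1: a_1=1, p_1 = 1*6 + 1 = 7, q_1 = 1*1 + 0 = 1.
  i=2: a_2=8, p_2 = 8*7 + 6 = 62, q_2 = 8*1 + 1 = 9.
  i=3: a_3=1, p_3 = 1*62 + 7 = 69, q_3 = 1*9 + 1 = 10.
  i=4: a_4=6, p_4 = 6*69 + 62 = 476, q_4 = 6*10 + 9 = 69.
  i=5: a_5=2, p_5 = 2*476 + 69 = 1021, q_5 = 2*69 + 10 = 148.
q_5 = 148 > 73, so the last convergent with denominator <= 73 is p_4/q_4 = 476/69.
The closest fraction with denominator <= 73 is either p_4/q_4 or the intermediate fraction (k*p_4 + p_3)/(k*q_4 + q_3) with the largest k >= 1 whose denominator stays <= 73; these approach x as k grows, and every other convergent or intermediate fraction in range is farther away.
Largest k: floor((73 - q_3)/q_4) = floor((73 - 10)/69) = 0.
Since k = 0, no intermediate fraction beyond p_4/q_4 has denominator <= 73, so the convergent 476/69 is the closest (its error is |1021*69 - 476*148|/(148*69) = 1/10212).

476/69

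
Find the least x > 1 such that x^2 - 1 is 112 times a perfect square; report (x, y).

First expand sqrt(112) as a continued fraction. With x_i = (sqrt(112) + m_i)/d_i and (m_0, d_0) = (0, 1): a_0 = floor(sqrt(112)) = 10, since 10^2 = 100 <= 112 < 121 = 11^2.
Iterate m_{i+1} = d_i*a_i - m_i, d_{i+1} = (112 - m_{i+1}^2)/d_i, a_{i+1} = floor((a_0 + m_{i+1})/d_{i+1}):
  m_1 = 1*10 - 0 = 10, d_1 = (112 - 10^2)/1 = 12/1 = 12, a_1 = floor((10 + 10)/12) = 1.
  m_2 = 12*1 - 10 = 2, d_2 = (112 - 2^2)/12 = 108/12 = 9, a_2 = floor((10 + 2)/9) = 1.
  m_3 = 9*1 - 2 = 7, d_3 = (112 - 7^2)/9 = 63/9 = 7, a_3 = floor((10 + 7)/7) = 2.
  m_4 = 7*2 - 7 = 7, d_4 = (112 - 7^2)/7 = 63/7 = 9, a_4 = floor((10 + 7)/9) = 1.
  m_5 = 9*1 - 7 = 2, d_5 = (112 - 2^2)/9 = 108/9 = 12, a_5 = floor((10 + 2)/12) = 1.
  m_6 = 12*1 - 2 = 10, d_6 = (112 - 10^2)/12 = 12/12 = 1, a_6 = floor((10 + 10)/1) = 20.
  m_7 = 1*20 - 10 = 10, d_7 = (112 - 10^2)/1 = 12/1 = 12: (m_7, d_7) = (m_1, d_1) = (10, 12), so from here the quotients repeat a_1, ..., a_6; the period length is 6.
So sqrt(112) = [10; (1, 1, 2, 1, 1, 20)] with period length k = 6.
k is even, so the fundamental solution of x^2 - 112y^2 = 1 is (p_{k-1}, q_{k-1}) = (p_5, q_5); compute convergents through index 5.
Convergents (p_i = a_i*p_{i-1} + p_{i-2}, q_i = a_i*q_{i-1} + q_{i-2} with p_{-2}=0, p_{-1}=1, q_{-2}=1, q_{-1}=0):
  i=0: a_0=10, p_0 = 10*1 + 0 = 10, q_0 = 10*0 + 1 = 1.
  i=1: a_1=1, p_1 = 1*10 + 1 = 11, q_1 = 1*1 + 0 = 1.
  i=2: a_2=1, p_2 = 1*11 + 10 = 21, q_2 = 1*1 + 1 = 2.
  i=3: a_3=2, p_3 = 2*21 + 11 = 53, q_3 = 2*2 + 1 = 5.
  i=4: a_4=1, p_4 = 1*53 + 21 = 74, q_4 = 1*5 + 2 = 7.
  i=5: a_5=1, p_5 = 1*74 + 53 = 127, q_5 = 1*7 + 5 = 12.
Check: 127^2 - 112*12^2 = 16129 - 16128 = 1, so (x, y) = (127, 12) solves the equation, and by the theorem it is the least positive solution.

(x, y) = (127, 12)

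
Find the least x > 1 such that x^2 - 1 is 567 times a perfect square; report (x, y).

(x, y) = (2024, 85)

First expand sqrt(567) as a continued fraction. With x_i = (sqrt(567) + m_i)/d_i and (m_0, d_0) = (0, 1): a_0 = floor(sqrt(567)) = 23, since 23^2 = 529 <= 567 < 576 = 24^2.
Iterate m_{i+1} = d_i*a_i - m_i, d_{i+1} = (567 - m_{i+1}^2)/d_i, a_{i+1} = floor((a_0 + m_{i+1})/d_{i+1}):
  m_1 = 1*23 - 0 = 23, d_1 = (567 - 23^2)/1 = 38/1 = 38, a_1 = floor((23 + 23)/38) = 1.
  m_2 = 38*1 - 23 = 15, d_2 = (567 - 15^2)/38 = 342/38 = 9, a_2 = floor((23 + 15)/9) = 4.
  m_3 = 9*4 - 15 = 21, d_3 = (567 - 21^2)/9 = 126/9 = 14, a_3 = floor((23 + 21)/14) = 3.
  m_4 = 14*3 - 21 = 21, d_4 = (567 - 21^2)/14 = 126/14 = 9, a_4 = floor((23 + 21)/9) = 4.
  m_5 = 9*4 - 21 = 15, d_5 = (567 - 15^2)/9 = 342/9 = 38, a_5 = floor((23 + 15)/38) = 1.
  m_6 = 38*1 - 15 = 23, d_6 = (567 - 23^2)/38 = 38/38 = 1, a_6 = floor((23 + 23)/1) = 46.
  m_7 = 1*46 - 23 = 23, d_7 = (567 - 23^2)/1 = 38/1 = 38: (m_7, d_7) = (m_1, d_1) = (23, 38), so from here the quotients repeat a_1, ..., a_6; the period length is 6.
So sqrt(567) = [23; (1, 4, 3, 4, 1, 46)] with period length k = 6.
k is even, so the fundamental solution of x^2 - 567y^2 = 1 is (p_{k-1}, q_{k-1}) = (p_5, q_5); compute convergents through index 5.
Convergents (p_i = a_i*p_{i-1} + p_{i-2}, q_i = a_i*q_{i-1} + q_{i-2} with p_{-2}=0, p_{-1}=1, q_{-2}=1, q_{-1}=0):
  i=0: a_0=23, p_0 = 23*1 + 0 = 23, q_0 = 23*0 + 1 = 1.
  i=1: a_1=1, p_1 = 1*23 + 1 = 24, q_1 = 1*1 + 0 = 1.
  i=2: a_2=4, p_2 = 4*24 + 23 = 119, q_2 = 4*1 + 1 = 5.
  i=3: a_3=3, p_3 = 3*119 + 24 = 381, q_3 = 3*5 + 1 = 16.
  i=4: a_4=4, p_4 = 4*381 + 119 = 1643, q_4 = 4*16 + 5 = 69.
  i=5: a_5=1, p_5 = 1*1643 + 381 = 2024, q_5 = 1*69 + 16 = 85.
Check: 2024^2 - 567*85^2 = 4096576 - 4096575 = 1, so (x, y) = (2024, 85) solves the equation, and by the theorem it is the least positive solution.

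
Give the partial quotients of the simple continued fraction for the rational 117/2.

[58; 2]

Run the Euclidean algorithm on 117 and 2; the successive quotients are the partial quotients a_0, a_1, ... (each step inverts the fractional part left over by the previous one):
  117 = 58*2 + 1, so a_0 = 58.
  2 = 2*1 + 0, so a_1 = 2.
The remainder reaches 0 after 2 divisions, so the expansion has 2 partial quotients, read off in order.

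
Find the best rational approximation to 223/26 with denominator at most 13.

Expand x = 223/26 as a continued fraction with the Euclidean algorithm:
  223 = 8*26 + 15, so a_0 = 8.
  26 = 1*15 + 11, so a_1 = 1.
  15 = 1*11 + 4, so a_2 = 1.
  11 = 2*4 + 3, so a_3 = 2.
  4 = 1*3 + 1, so a_4 = 1.
  3 = 3*1 + 0, so a_5 = 3.
so x = [8; 1, 1, 2, 1, 3].
Convergents (p_i = a_i*p_{i-1} + p_{i-2}, q_i = a_i*q_{i-1} + q_{i-2} with p_{-2}=0, p_{-1}=1, q_{-2}=1, q_{-1}=0), until the denominator exceeds 13:
  i=0: a_0=8, p_0 = 8*1 + 0 = 8, q_0 = 8*0 + 1 = 1.
  i=1: a_1=1, p_1 = 1*8 + 1 = 9, q_1 = 1*1 + 0 = 1.
  i=2: a_2=1, p_2 = 1*9 + 8 = 17, q_2 = 1*1 + 1 = 2.
  i=3: a_3=2, p_3 = 2*17 + 9 = 43, q_3 = 2*2 + 1 = 5.
  i=4: a_4=1, p_4 = 1*43 + 17 = 60, q_4 = 1*5 + 2 = 7.
  i=5: a_5=3, p_5 = 3*60 + 43 = 223, q_5 = 3*7 + 5 = 26.
q_5 = 26 > 13, so the last convergent with denominator <= 13 is p_4/q_4 = 60/7.
The closest fraction with denominator <= 13 is either p_4/q_4 or the intermediate fraction (k*p_4 + p_3)/(k*q_4 + q_3) with the largest k >= 1 whose denominator stays <= 13; these approach x as k grows, and every other convergent or intermediate fraction in range is farther away.
Largest k: floor((13 - q_3)/q_4) = floor((13 - 5)/7) = 1.
That gives (1*60 + 43)/(1*7 + 5) = 103/12.
Compare the errors: |x - 60/7| = |223*7 - 60*26|/(26*7) = 1/182, and |x - 103/12| = |223*12 - 103*26|/(26*12) = 2/312.
Cross-multiplying, 1*312 = 312 < 364 = 2*182, so 1/182 is smaller: the convergent 60/7 is closer to x than 103/12.

60/7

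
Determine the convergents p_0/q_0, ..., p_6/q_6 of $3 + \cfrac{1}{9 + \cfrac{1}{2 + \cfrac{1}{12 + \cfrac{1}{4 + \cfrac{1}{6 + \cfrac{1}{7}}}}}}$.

3/1, 28/9, 59/19, 736/237, 3003/967, 18754/6039, 134281/43240

Using the convergent recurrence p_i = a_i*p_{i-1} + p_{i-2}, q_i = a_i*q_{i-1} + q_{i-2} with p_{-2}=0, p_{-1}=1, q_{-2}=1, q_{-1}=0:
  i=0: a_0=3, p_0 = 3*1 + 0 = 3, q_0 = 3*0 + 1 = 1.
  i=1: a_1=9, p_1 = 9*3 + 1 = 28, q_1 = 9*1 + 0 = 9.
  i=2: a_2=2, p_2 = 2*28 + 3 = 59, q_2 = 2*9 + 1 = 19.
  i=3: a_3=12, p_3 = 12*59 + 28 = 736, q_3 = 12*19 + 9 = 237.
  i=4: a_4=4, p_4 = 4*736 + 59 = 3003, q_4 = 4*237 + 19 = 967.
  i=5: a_5=6, p_5 = 6*3003 + 736 = 18754, q_5 = 6*967 + 237 = 6039.
  i=6: a_6=7, p_6 = 7*18754 + 3003 = 134281, q_6 = 7*6039 + 967 = 43240.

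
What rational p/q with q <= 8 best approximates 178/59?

3/1

Expand x = 178/59 as a continued fraction with the Euclidean algorithm:
  178 = 3*59 + 1, so a_0 = 3.
  59 = 59*1 + 0, so a_1 = 59.
so x = [3; 59].
Convergents (p_i = a_i*p_{i-1} + p_{i-2}, q_i = a_i*q_{i-1} + q_{i-2} with p_{-2}=0, p_{-1}=1, q_{-2}=1, q_{-1}=0), until the denominator exceeds 8:
  i=0: a_0=3, p_0 = 3*1 + 0 = 3, q_0 = 3*0 + 1 = 1.
  i=1: a_1=59, p_1 = 59*3 + 1 = 178, q_1 = 59*1 + 0 = 59.
q_1 = 59 > 8, so the last convergent with denominator <= 8 is p_0/q_0 = 3/1.
The closest fraction with denominator <= 8 is either p_0/q_0 or the intermediate fraction (k*p_0 + p_{-1})/(k*q_0 + q_{-1}) with the largest k >= 1 whose denominator stays <= 8; these approach x as k grows, and every other convergent or intermediate fraction in range is farther away.
Largest k: floor((8 - q_{-1})/q_0) = floor((8 - 0)/1) = 8 (using the seeds p_{-1} = 1, q_{-1} = 0).
That gives (8*3 + 1)/(8*1 + 0) = 25/8.
Compare the errors: |x - 3/1| = |178*1 - 3*59|/(59*1) = 1/59, and |x - 25/8| = |178*8 - 25*59|/(59*8) = 51/472.
Cross-multiplying, 1*472 = 472 < 3009 = 51*59, so 1/59 is smaller: the convergent 3/1 is closer to x than 25/8.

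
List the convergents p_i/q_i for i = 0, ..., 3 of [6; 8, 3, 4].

Using the convergent recurrence p_i = a_i*p_{i-1} + p_{i-2}, q_i = a_i*q_{i-1} + q_{i-2} with p_{-2}=0, p_{-1}=1, q_{-2}=1, q_{-1}=0:
  i=0: a_0=6, p_0 = 6*1 + 0 = 6, q_0 = 6*0 + 1 = 1.
  i=1: a_1=8, p_1 = 8*6 + 1 = 49, q_1 = 8*1 + 0 = 8.
  i=2: a_2=3, p_2 = 3*49 + 6 = 153, q_2 = 3*8 + 1 = 25.
  i=3: a_3=4, p_3 = 4*153 + 49 = 661, q_3 = 4*25 + 8 = 108.

6/1, 49/8, 153/25, 661/108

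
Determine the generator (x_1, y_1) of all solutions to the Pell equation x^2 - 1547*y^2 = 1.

First expand sqrt(1547) as a continued fraction. With x_i = (sqrt(1547) + m_i)/d_i and (m_0, d_0) = (0, 1): a_0 = floor(sqrt(1547)) = 39, since 39^2 = 1521 <= 1547 < 1600 = 40^2.
Iterate m_{i+1} = d_i*a_i - m_i, d_{i+1} = (1547 - m_{i+1}^2)/d_i, a_{i+1} = floor((a_0 + m_{i+1})/d_{i+1}):
  m_1 = 1*39 - 0 = 39, d_1 = (1547 - 39^2)/1 = 26/1 = 26, a_1 = floor((39 + 39)/26) = 3.
  m_2 = 26*3 - 39 = 39, d_2 = (1547 - 39^2)/26 = 26/26 = 1, a_2 = floor((39 + 39)/1) = 78.
  m_3 = 1*78 - 39 = 39, d_3 = (1547 - 39^2)/1 = 26/1 = 26: (m_3, d_3) = (m_1, d_1) = (39, 26), so from here the quotients repeat a_1, a_2; the period length is 2.
So sqrt(1547) = [39; (3, 78)] with period length k = 2.
k is even, so the fundamental solution of x^2 - 1547y^2 = 1 is (p_{k-1}, q_{k-1}) = (p_1, q_1); compute convergents through index 1.
Convergents (p_i = a_i*p_{i-1} + p_{i-2}, q_i = a_i*q_{i-1} + q_{i-2} with p_{-2}=0, p_{-1}=1, q_{-2}=1, q_{-1}=0):
  i=0: a_0=39, p_0 = 39*1 + 0 = 39, q_0 = 39*0 + 1 = 1.
  i=1: a_1=3, p_1 = 3*39 + 1 = 118, q_1 = 3*1 + 0 = 3.
Check: 118^2 - 1547*3^2 = 13924 - 13923 = 1, so (x, y) = (118, 3) solves the equation, and by the theorem it is the least positive solution.

(x, y) = (118, 3)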